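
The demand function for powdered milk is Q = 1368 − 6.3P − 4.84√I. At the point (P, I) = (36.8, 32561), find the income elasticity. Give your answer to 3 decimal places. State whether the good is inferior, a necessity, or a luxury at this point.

At P = 36.8, I = 32561: Q = 262.798.
Holding P constant, ∂Q/∂I = -4.84/(2√I) = -0.0134112.
η_I = (∂Q/∂I)·(I/Q) = -0.0134112 × (32561/262.798) = -1.662.
Since η < 0, this is an inferior good.

-1.662 (inferior good)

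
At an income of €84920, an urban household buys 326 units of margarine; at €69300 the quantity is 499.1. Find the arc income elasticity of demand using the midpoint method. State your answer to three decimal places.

ΔQ = 499.1 − 326 = 173.1; midpoint Q̄ = (326 + 499.1)/2 = 412.55.
ΔI = 69300 − 84920 = -15620; midpoint Ī = (84920 + 69300)/2 = 77110.
η = (ΔQ/Q̄) ÷ (ΔI/Ī) = (173.1/412.55) ÷ (-15620/77110) = -2.071.

-2.071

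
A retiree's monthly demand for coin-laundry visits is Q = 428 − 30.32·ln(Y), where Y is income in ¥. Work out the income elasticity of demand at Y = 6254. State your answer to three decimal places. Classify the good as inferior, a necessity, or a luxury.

At Y = 6254: Q = 162.974.
dQ/dY = -30.32/Y = -0.0048481 at this income.
η = (dQ/dY)·(Y/Q) = -0.0048481 × (6254/162.974) = -0.186.
Since η < 0, the good is an inferior good.

-0.186 (inferior good)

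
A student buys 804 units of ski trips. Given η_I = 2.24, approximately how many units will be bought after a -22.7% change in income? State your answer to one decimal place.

%ΔQ ≈ η × %ΔI = 2.24 × (-22.7%) = -50.848%.
New Q ≈ 804 × (1 − 0.50848) = 395.2.

395.2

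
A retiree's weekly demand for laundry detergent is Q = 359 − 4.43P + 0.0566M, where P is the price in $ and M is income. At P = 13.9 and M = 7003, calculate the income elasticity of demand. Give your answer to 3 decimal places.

0.571

At P = 13.9, M = 7003: Q = 693.793.
Holding P constant, ∂Q/∂M = 0.0566.
η_M = (∂Q/∂M)·(M/Q) = 0.0566 × (7003/693.793) = 0.571.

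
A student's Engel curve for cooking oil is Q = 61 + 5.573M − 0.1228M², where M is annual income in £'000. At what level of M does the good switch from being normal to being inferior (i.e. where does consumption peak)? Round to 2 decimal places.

22.69

dQ/dM = 5.573 − 0.2456M.
The good is inferior where dQ/dM < 0. Setting dQ/dM = 0 gives M = 5.573 / 0.2456 = 22.69.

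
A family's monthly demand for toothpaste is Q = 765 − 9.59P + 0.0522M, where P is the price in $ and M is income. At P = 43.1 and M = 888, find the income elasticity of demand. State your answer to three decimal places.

At P = 43.1, M = 888: Q = 398.025.
Holding P constant, ∂Q/∂M = 0.0522.
η_M = (∂Q/∂M)·(M/Q) = 0.0522 × (888/398.025) = 0.116.

0.116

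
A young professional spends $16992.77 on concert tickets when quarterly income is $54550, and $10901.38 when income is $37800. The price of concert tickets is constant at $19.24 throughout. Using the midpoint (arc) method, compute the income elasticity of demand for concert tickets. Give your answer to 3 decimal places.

With a constant price, Q₁ = 16992.77/19.24 = 883.200 and Q₂ = 10901.38/19.24 = 566.600 (equivalently, work directly with expenditure since P cancels).
Midpoint %ΔQ = (10901.38 − 16992.77)/13947.08 = -0.43675; midpoint %ΔI = (37800 − 54550)/46175 = -0.36275.
η = -0.43675 / -0.36275 = 1.204.

1.204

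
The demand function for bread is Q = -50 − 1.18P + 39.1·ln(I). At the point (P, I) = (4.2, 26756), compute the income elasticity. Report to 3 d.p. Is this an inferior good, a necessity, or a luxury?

0.114 (necessity)

At P = 4.2, I = 26756: Q = 343.649.
Holding P constant, ∂Q/∂I = 39.1/I = 0.00146135.
η_I = (∂Q/∂I)·(I/Q) = 0.00146135 × (26756/343.649) = 0.114.
Since 0 < η < 1, this is a necessity.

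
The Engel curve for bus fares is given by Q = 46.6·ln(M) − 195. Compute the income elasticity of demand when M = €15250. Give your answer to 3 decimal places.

0.184

At M = 15250: Q = 253.867.
dQ/dM = 46.6/M = 0.00305574 at this income.
η = (dQ/dM)·(M/Q) = 0.00305574 × (15250/253.867) = 0.184.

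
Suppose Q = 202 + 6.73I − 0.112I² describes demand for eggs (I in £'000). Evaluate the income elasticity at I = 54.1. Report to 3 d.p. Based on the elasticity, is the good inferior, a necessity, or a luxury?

-1.223 (inferior good)

At I = 54.1: Q = 238.2903.
dQ/dI = 6.73 − 0.224I = -5.38840.
η = (dQ/dI)·(I/Q) = -5.38840 × (54.1/238.2903) = -1.223.
η < 0 ⇒ inferior good.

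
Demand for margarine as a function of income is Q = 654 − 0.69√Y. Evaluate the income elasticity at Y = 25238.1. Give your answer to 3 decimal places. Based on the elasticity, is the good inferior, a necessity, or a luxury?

-0.101 (inferior good)

At Y = 25238.1: Q = 544.383.
dQ/dY = -0.69/(2√Y) = -0.00217165 at this income.
η = (dQ/dY)·(Y/Q) = -0.00217165 × (25238.1/544.383) = -0.101.
Since η < 0, the good is an inferior good.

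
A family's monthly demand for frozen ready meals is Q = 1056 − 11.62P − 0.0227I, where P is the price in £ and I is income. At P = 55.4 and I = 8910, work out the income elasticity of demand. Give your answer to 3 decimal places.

At P = 55.4, I = 8910: Q = 209.995.
Holding P constant, ∂Q/∂I = −0.0227.
η_I = (∂Q/∂I)·(I/Q) = -0.0227 × (8910/209.995) = -0.963.

-0.963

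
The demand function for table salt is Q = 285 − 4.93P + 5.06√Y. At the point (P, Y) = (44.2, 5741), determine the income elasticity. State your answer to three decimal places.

0.426

At P = 44.2, Y = 5741: Q = 450.487.
Holding P constant, ∂Q/∂Y = 5.06/(2√Y) = 0.0333908.
η_Y = (∂Q/∂Y)·(Y/Q) = 0.0333908 × (5741/450.487) = 0.426.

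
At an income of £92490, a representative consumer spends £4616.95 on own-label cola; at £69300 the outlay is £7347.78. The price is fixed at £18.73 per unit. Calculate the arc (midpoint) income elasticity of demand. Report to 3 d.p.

With a constant price, Q₁ = 4616.95/18.73 = 246.500 and Q₂ = 7347.78/18.73 = 392.300 (equivalently, work directly with expenditure since P cancels).
Midpoint %ΔQ = (7347.78 − 4616.95)/5982.37 = 0.45648; midpoint %ΔI = (69300 − 92490)/80895 = -0.28667.
η = 0.45648 / -0.28667 = -1.592.

-1.592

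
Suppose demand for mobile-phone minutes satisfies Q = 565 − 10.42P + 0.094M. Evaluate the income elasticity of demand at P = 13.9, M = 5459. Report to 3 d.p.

At P = 13.9, M = 5459: Q = 933.308.
Holding P constant, ∂Q/∂M = 0.094.
η_M = (∂Q/∂M)·(M/Q) = 0.094 × (5459/933.308) = 0.550.

0.550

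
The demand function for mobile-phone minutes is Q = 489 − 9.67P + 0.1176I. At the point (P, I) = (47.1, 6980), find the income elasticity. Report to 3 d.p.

At P = 47.1, I = 6980: Q = 854.391.
Holding P constant, ∂Q/∂I = 0.1176.
η_I = (∂Q/∂I)·(I/Q) = 0.1176 × (6980/854.391) = 0.961.

0.961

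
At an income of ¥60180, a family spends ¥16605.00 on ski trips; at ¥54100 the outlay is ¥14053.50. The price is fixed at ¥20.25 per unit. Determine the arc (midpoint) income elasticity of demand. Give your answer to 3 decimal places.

With a constant price, Q₁ = 16605.00/20.25 = 820.000 and Q₂ = 14053.50/20.25 = 694.000 (equivalently, work directly with expenditure since P cancels).
Midpoint %ΔQ = (14053.50 − 16605.00)/15329.25 = -0.16645; midpoint %ΔI = (54100 − 60180)/57140 = -0.10641.
η = -0.16645 / -0.10641 = 1.564.

1.564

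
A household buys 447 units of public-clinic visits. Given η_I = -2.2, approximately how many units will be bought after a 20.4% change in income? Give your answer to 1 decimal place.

%ΔQ ≈ η × %ΔI = -2.2 × 20.4% = -44.88%.
New Q ≈ 447 × (1 − 0.4488) = 246.4.

246.4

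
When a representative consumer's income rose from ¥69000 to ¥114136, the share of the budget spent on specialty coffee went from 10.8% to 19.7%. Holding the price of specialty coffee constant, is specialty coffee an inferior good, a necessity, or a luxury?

luxury

The budget share rises as income rises, so η > 1.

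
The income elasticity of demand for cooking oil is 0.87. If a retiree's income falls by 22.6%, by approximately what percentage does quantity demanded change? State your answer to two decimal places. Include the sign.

%ΔQ ≈ η × %ΔI = 0.87 × (-22.6%) = -19.66%.

-19.66%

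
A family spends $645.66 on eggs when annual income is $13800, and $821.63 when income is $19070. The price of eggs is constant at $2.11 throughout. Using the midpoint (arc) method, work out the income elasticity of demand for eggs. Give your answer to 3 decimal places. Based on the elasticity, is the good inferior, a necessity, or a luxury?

With a constant price, Q₁ = 645.66/2.11 = 306.000 and Q₂ = 821.63/2.11 = 389.398 (equivalently, work directly with expenditure since P cancels).
Midpoint %ΔQ = (821.63 − 645.66)/733.65 = 0.23986; midpoint %ΔI = (19070 − 13800)/16435 = 0.32066.
η = 0.23986 / 0.32066 = 0.748.
0 < η < 1 ⇒ necessity.

0.748 (necessity)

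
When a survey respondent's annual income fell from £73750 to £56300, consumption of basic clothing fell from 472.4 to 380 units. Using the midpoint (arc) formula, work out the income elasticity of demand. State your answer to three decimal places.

0.808

ΔQ = 380 − 472.4 = -92.4; midpoint Q̄ = (472.4 + 380)/2 = 426.2.
ΔI = 56300 − 73750 = -17450; midpoint Ī = (73750 + 56300)/2 = 65025.
η = (ΔQ/Q̄) ÷ (ΔI/Ī) = (-92.4/426.2) ÷ (-17450/65025) = 0.808.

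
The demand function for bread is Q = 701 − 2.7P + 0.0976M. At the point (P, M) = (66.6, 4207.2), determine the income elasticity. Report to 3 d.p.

At P = 66.6, M = 4207.2: Q = 931.803.
Holding P constant, ∂Q/∂M = 0.0976.
η_M = (∂Q/∂M)·(M/Q) = 0.0976 × (4207.2/931.803) = 0.441.

0.441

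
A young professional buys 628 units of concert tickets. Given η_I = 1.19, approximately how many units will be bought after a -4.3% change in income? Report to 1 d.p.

%ΔQ ≈ η × %ΔI = 1.19 × (-4.3%) = -5.117%.
New Q ≈ 628 × (1 − 0.05117) = 595.9.

595.9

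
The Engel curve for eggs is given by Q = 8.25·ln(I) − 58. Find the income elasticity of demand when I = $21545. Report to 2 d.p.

At I = 21545: Q = 24.318.
dQ/dI = 8.25/I = 0.000382919 at this income.
η = (dQ/dI)·(I/Q) = 0.000382919 × (21545/24.318) = 0.34.

0.34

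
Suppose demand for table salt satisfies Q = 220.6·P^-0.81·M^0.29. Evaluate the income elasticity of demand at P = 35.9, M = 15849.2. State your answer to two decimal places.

For a multiplicative demand Q = A·P^α·M^β, the income elasticity is β everywhere.
Here β = 0.29, so η = 0.29.

0.29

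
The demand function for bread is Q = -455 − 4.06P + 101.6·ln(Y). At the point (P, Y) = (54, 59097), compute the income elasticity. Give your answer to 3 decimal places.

0.230

At P = 54, Y = 59097: Q = 442.033.
Holding P constant, ∂Q/∂Y = 101.6/Y = 0.00171921.
η_Y = (∂Q/∂Y)·(Y/Q) = 0.00171921 × (59097/442.033) = 0.230.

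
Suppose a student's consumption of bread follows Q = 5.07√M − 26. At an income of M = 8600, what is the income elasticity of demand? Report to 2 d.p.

At M = 8600: Q = 444.172.
dQ/dM = 5.07/(2√M) = 0.0273356 at this income.
η = (dQ/dM)·(M/Q) = 0.0273356 × (8600/444.172) = 0.53.

0.53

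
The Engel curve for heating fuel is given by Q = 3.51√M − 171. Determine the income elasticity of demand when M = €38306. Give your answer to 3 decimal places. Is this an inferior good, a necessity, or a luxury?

0.666 (necessity)

At M = 38306: Q = 515.974.
dQ/dM = 3.51/(2√M) = 0.00896693 at this income.
η = (dQ/dM)·(M/Q) = 0.00896693 × (38306/515.974) = 0.666.
Since 0 < η < 1, the good is a necessity.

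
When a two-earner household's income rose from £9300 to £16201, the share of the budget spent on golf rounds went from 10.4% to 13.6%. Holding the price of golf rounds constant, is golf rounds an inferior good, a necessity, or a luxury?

luxury

The budget share rises as income rises, so η > 1.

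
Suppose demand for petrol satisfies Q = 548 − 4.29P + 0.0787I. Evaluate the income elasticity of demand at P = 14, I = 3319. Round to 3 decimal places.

At P = 14, I = 3319: Q = 749.145.
Holding P constant, ∂Q/∂I = 0.0787.
η_I = (∂Q/∂I)·(I/Q) = 0.0787 × (3319/749.145) = 0.349.

0.349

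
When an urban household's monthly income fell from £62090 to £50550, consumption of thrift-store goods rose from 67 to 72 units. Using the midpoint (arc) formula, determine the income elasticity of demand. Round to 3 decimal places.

-0.351

ΔQ = 72 − 67 = 5; midpoint Q̄ = (67 + 72)/2 = 69.5.
ΔI = 50550 − 62090 = -11540; midpoint Ī = (62090 + 50550)/2 = 56320.
η = (ΔQ/Q̄) ÷ (ΔI/Ī) = (5/69.5) ÷ (-11540/56320) = -0.351.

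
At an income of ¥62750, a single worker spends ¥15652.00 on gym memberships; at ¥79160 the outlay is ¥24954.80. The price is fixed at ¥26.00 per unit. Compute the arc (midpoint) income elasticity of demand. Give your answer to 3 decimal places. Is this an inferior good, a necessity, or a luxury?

1.981 (luxury)

With a constant price, Q₁ = 15652.00/26.00 = 602.000 and Q₂ = 24954.80/26.00 = 959.800 (equivalently, work directly with expenditure since P cancels).
Midpoint %ΔQ = (24954.80 − 15652.00)/20303.40 = 0.45819; midpoint %ΔI = (79160 − 62750)/70955 = 0.23127.
η = 0.45819 / 0.23127 = 1.981.
η > 1 ⇒ luxury.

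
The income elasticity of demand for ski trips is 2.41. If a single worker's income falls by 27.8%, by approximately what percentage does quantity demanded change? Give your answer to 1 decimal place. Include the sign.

-67.0%

%ΔQ ≈ η × %ΔI = 2.41 × (-27.8%) = -67.0%.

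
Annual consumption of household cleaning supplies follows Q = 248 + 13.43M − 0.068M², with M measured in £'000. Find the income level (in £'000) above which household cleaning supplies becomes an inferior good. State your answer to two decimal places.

dQ/dM = 13.43 − 0.136M.
The good is inferior where dQ/dM < 0. Setting dQ/dM = 0 gives M = 13.43 / 0.136 = 98.75.

98.75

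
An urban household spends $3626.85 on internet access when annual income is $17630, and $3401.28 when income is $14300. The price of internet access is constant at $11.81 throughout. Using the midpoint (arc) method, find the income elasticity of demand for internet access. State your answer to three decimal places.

0.308

With a constant price, Q₁ = 3626.85/11.81 = 307.100 and Q₂ = 3401.28/11.81 = 288.000 (equivalently, work directly with expenditure since P cancels).
Midpoint %ΔQ = (3401.28 − 3626.85)/3514.07 = -0.06419; midpoint %ΔI = (14300 − 17630)/15965 = -0.20858.
η = -0.06419 / -0.20858 = 0.308.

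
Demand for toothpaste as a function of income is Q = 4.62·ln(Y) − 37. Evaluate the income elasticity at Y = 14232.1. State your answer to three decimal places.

0.643

At Y = 14232.1: Q = 7.182.
dQ/dY = 4.62/Y = 0.000324618 at this income.
η = (dQ/dY)·(Y/Q) = 0.000324618 × (14232.1/7.182) = 0.643.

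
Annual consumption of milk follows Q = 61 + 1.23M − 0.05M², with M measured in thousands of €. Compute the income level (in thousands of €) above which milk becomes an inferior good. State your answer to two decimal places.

12.30

dQ/dM = 1.23 − 0.1M.
The good is inferior where dQ/dM < 0. Setting dQ/dM = 0 gives M = 1.23 / 0.1 = 12.30.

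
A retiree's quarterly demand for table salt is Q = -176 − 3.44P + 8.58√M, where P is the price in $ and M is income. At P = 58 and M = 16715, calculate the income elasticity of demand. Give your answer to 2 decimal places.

At P = 58, M = 16715: Q = 733.758.
Holding P constant, ∂Q/∂M = 8.58/(2√M) = 0.0331821.
η_M = (∂Q/∂M)·(M/Q) = 0.0331821 × (16715/733.758) = 0.76.

0.76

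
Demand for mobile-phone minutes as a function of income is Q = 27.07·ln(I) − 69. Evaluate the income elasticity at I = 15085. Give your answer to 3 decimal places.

At I = 15085: Q = 191.453.
dQ/dI = 27.07/I = 0.0017945 at this income.
η = (dQ/dI)·(I/Q) = 0.0017945 × (15085/191.453) = 0.141.

0.141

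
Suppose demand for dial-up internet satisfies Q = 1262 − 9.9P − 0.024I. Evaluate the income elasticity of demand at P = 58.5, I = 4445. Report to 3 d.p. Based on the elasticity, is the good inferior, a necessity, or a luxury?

-0.185 (inferior good)

At P = 58.5, I = 4445: Q = 576.170.
Holding P constant, ∂Q/∂I = −0.024.
η_I = (∂Q/∂I)·(I/Q) = -0.024 × (4445/576.170) = -0.185.
Since η < 0, this is an inferior good.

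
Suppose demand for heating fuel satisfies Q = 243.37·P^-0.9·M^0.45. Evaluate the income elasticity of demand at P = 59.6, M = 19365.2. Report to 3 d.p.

0.450

For a multiplicative demand Q = A·P^α·M^β, the income elasticity is β everywhere.
Here β = 0.45, so η = 0.450.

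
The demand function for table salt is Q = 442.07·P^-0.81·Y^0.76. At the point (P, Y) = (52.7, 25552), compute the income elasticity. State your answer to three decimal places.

0.760

For a multiplicative demand Q = A·P^α·Y^β, the income elasticity is β everywhere.
Here β = 0.76, so η = 0.760.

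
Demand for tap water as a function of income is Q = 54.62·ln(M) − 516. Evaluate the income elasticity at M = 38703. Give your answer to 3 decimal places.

0.896

At M = 38703: Q = 60.988.
dQ/dM = 54.62/M = 0.00141126 at this income.
η = (dQ/dM)·(M/Q) = 0.00141126 × (38703/60.988) = 0.896.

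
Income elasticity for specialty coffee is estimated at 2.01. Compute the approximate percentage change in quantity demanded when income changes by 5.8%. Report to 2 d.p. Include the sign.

%ΔQ ≈ η × %ΔI = 2.01 × 5.8% = 11.66%.

11.66%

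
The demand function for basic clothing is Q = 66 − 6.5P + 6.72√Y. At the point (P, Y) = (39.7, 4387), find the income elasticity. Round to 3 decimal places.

At P = 39.7, Y = 4387: Q = 253.045.
Holding P constant, ∂Q/∂Y = 6.72/(2√Y) = 0.0507289.
η_Y = (∂Q/∂Y)·(Y/Q) = 0.0507289 × (4387/253.045) = 0.879.

0.879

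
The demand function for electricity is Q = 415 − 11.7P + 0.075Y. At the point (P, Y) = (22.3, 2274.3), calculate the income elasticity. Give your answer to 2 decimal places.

At P = 22.3, Y = 2274.3: Q = 324.663.
Holding P constant, ∂Q/∂Y = 0.075.
η_Y = (∂Q/∂Y)·(Y/Q) = 0.075 × (2274.3/324.663) = 0.53.

0.53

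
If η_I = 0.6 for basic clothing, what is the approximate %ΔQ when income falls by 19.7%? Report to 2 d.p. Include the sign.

-11.82%

%ΔQ ≈ η × %ΔI = 0.6 × (-19.7%) = -11.82%.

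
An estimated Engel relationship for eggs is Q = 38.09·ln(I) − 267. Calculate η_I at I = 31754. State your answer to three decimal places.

At I = 31754: Q = 127.832.
dQ/dI = 38.09/I = 0.00119953 at this income.
η = (dQ/dI)·(I/Q) = 0.00119953 × (31754/127.832) = 0.298.

0.298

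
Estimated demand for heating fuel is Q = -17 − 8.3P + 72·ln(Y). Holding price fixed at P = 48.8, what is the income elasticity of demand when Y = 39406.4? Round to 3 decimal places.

At P = 48.8, Y = 39406.4: Q = 339.841.
Holding P constant, ∂Q/∂Y = 72/Y = 0.00182711.
η_Y = (∂Q/∂Y)·(Y/Q) = 0.00182711 × (39406.4/339.841) = 0.212.

0.212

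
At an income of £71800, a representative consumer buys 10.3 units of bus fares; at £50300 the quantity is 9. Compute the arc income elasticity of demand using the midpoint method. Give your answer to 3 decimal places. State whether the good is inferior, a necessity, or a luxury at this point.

ΔQ = 9 − 10.3 = -1.3; midpoint Q̄ = (10.3 + 9)/2 = 9.65.
ΔI = 50300 − 71800 = -21500; midpoint Ī = (71800 + 50300)/2 = 61050.
η = (ΔQ/Q̄) ÷ (ΔI/Ī) = (-1.3/9.65) ÷ (-21500/61050) = 0.383.
0 < η < 1 ⇒ necessity.

0.383 (necessity)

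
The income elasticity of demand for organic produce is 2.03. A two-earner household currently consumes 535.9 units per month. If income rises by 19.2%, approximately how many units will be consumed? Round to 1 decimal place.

744.8

%ΔQ ≈ η × %ΔI = 2.03 × 19.2% = 38.976%.
New Q ≈ 535.9 × (1 + 0.38976) = 744.8.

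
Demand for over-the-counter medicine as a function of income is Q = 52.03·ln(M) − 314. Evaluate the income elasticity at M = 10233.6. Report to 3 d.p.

0.313

At M = 10233.6: Q = 166.415.
dQ/dM = 52.03/M = 0.00508423 at this income.
η = (dQ/dM)·(M/Q) = 0.00508423 × (10233.6/166.415) = 0.313.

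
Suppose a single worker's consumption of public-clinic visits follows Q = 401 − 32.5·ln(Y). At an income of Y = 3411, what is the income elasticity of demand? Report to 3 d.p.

At Y = 3411: Q = 136.620.
dQ/dY = -32.5/Y = -0.009528 at this income.
η = (dQ/dY)·(Y/Q) = -0.009528 × (3411/136.620) = -0.238.

-0.238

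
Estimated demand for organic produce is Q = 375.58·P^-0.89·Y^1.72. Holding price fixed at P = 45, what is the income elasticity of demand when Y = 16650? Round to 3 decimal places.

For a multiplicative demand Q = A·P^α·Y^β, the income elasticity is β everywhere.
Here β = 1.72, so η = 1.720.

1.720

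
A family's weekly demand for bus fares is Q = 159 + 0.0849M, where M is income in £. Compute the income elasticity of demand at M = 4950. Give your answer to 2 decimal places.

0.73

At M = 4950: Q = 579.255.
dQ/dM = 0.0849.
η = (dQ/dM)·(M/Q) = 0.0849 × (4950/579.255) = 0.73.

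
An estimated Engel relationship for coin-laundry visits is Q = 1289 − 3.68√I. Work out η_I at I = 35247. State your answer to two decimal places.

At I = 35247: Q = 598.110.
dQ/dI = -3.68/(2√I) = -0.00980069 at this income.
η = (dQ/dI)·(I/Q) = -0.00980069 × (35247/598.110) = -0.58.

-0.58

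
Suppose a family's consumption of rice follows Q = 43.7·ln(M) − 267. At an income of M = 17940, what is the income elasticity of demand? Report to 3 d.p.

At M = 17940: Q = 161.032.
dQ/dM = 43.7/M = 0.0024359 at this income.
η = (dQ/dM)·(M/Q) = 0.0024359 × (17940/161.032) = 0.271.

0.271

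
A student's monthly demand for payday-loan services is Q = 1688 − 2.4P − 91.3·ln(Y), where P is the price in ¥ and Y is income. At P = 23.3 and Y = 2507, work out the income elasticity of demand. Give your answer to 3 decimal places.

-0.100

At P = 23.3, Y = 2507: Q = 917.489.
Holding P constant, ∂Q/∂Y = -91.3/Y = -0.036418.
η_Y = (∂Q/∂Y)·(Y/Q) = -0.036418 × (2507/917.489) = -0.100.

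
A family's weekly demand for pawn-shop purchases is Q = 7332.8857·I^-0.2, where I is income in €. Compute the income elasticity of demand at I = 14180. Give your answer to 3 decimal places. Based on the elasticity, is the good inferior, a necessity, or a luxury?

-0.200 (inferior good)

For Q = A·I^β the income elasticity is constant and equal to β.
Here β = -0.2, so η = -0.200.
Since η < 0, the good is an inferior good.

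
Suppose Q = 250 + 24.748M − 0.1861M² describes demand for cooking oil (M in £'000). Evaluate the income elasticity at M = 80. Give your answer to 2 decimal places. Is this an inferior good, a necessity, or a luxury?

-0.39 (inferior good)

At M = 80: Q = 1038.8000.
dQ/dM = 24.748 − 0.3722M = -5.02800.
η = (dQ/dM)·(M/Q) = -5.02800 × (80/1038.8000) = -0.39.
η < 0 ⇒ inferior good.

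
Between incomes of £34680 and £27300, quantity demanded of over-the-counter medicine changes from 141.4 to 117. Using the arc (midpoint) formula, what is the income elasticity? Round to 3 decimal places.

0.793

ΔQ = 117 − 141.4 = -24.4; midpoint Q̄ = (141.4 + 117)/2 = 129.2.
ΔI = 27300 − 34680 = -7380; midpoint Ī = (34680 + 27300)/2 = 30990.
η = (ΔQ/Q̄) ÷ (ΔI/Ī) = (-24.4/129.2) ÷ (-7380/30990) = 0.793.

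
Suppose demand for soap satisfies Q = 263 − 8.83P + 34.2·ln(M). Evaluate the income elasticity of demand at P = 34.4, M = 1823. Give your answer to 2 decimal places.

At P = 34.4, M = 1823: Q = 216.030.
Holding P constant, ∂Q/∂M = 34.2/M = 0.0187603.
η_M = (∂Q/∂M)·(M/Q) = 0.0187603 × (1823/216.030) = 0.16.

0.16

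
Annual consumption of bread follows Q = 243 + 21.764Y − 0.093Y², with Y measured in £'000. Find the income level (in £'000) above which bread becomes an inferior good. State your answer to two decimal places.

dQ/dY = 21.764 − 0.186Y.
The good is inferior where dQ/dY < 0. Setting dQ/dY = 0 gives Y = 21.764 / 0.186 = 117.01.

117.01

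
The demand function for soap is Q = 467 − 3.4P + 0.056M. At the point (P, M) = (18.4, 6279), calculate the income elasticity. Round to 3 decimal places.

At P = 18.4, M = 6279: Q = 756.064.
Holding P constant, ∂Q/∂M = 0.056.
η_M = (∂Q/∂M)·(M/Q) = 0.056 × (6279/756.064) = 0.465.

0.465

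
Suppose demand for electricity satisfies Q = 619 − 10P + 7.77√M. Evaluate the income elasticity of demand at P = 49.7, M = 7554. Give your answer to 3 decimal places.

At P = 49.7, M = 7554: Q = 797.320.
Holding P constant, ∂Q/∂M = 7.77/(2√M) = 0.0446995.
η_M = (∂Q/∂M)·(M/Q) = 0.0446995 × (7554/797.320) = 0.423.

0.423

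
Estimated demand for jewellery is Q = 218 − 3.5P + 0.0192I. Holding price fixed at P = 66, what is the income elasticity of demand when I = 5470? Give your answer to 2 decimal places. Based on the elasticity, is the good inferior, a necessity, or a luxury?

1.14 (luxury)

At P = 66, I = 5470: Q = 92.024.
Holding P constant, ∂Q/∂I = 0.0192.
η_I = (∂Q/∂I)·(I/Q) = 0.0192 × (5470/92.024) = 1.14.
Since η > 1, this is a luxury.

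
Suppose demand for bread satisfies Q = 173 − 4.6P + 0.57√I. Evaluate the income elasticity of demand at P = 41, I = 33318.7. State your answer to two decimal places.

At P = 41, I = 33318.7: Q = 88.444.
Holding P constant, ∂Q/∂I = 0.57/(2√I) = 0.00156135.
η_I = (∂Q/∂I)·(I/Q) = 0.00156135 × (33318.7/88.444) = 0.59.

0.59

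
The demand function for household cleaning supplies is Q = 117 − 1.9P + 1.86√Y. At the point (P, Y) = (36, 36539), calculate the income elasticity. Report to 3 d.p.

At P = 36, Y = 36539: Q = 404.142.
Holding P constant, ∂Q/∂Y = 1.86/(2√Y) = 0.00486524.
η_Y = (∂Q/∂Y)·(Y/Q) = 0.00486524 × (36539/404.142) = 0.440.

0.440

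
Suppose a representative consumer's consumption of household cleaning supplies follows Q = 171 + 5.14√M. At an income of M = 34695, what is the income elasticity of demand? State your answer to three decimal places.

At M = 34695: Q = 1128.407.
dQ/dM = 5.14/(2√M) = 0.0137975 at this income.
η = (dQ/dM)·(M/Q) = 0.0137975 × (34695/1128.407) = 0.424.

0.424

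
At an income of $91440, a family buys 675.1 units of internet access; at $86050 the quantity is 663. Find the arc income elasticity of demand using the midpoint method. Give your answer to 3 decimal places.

0.298

ΔQ = 663 − 675.1 = -12.1; midpoint Q̄ = (675.1 + 663)/2 = 669.05.
ΔI = 86050 − 91440 = -5390; midpoint Ī = (91440 + 86050)/2 = 88745.
η = (ΔQ/Q̄) ÷ (ΔI/Ī) = (-12.1/669.05) ÷ (-5390/88745) = 0.298.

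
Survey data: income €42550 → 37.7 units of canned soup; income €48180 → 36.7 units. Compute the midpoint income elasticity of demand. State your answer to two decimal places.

ΔQ = 36.7 − 37.7 = -1; midpoint Q̄ = (37.7 + 36.7)/2 = 37.2.
ΔI = 48180 − 42550 = 5630; midpoint Ī = (42550 + 48180)/2 = 45365.
η = (ΔQ/Q̄) ÷ (ΔI/Ī) = (-1/37.2) ÷ (5630/45365) = -0.22.

-0.22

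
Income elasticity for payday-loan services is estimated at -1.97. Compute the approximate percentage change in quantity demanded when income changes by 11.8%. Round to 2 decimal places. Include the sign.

%ΔQ ≈ η × %ΔI = -1.97 × 11.8% = -23.25%.

-23.25%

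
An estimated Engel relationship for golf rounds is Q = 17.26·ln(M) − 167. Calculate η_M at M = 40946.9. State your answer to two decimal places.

At M = 40946.9: Q = 16.302.
dQ/dM = 17.26/M = 0.000421522 at this income.
η = (dQ/dM)·(M/Q) = 0.000421522 × (40946.9/16.302) = 1.06.

1.06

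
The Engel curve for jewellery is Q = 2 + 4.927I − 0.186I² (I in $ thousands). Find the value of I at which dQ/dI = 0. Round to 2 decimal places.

13.24

dQ/dI = 4.927 − 0.372I.
The good is inferior where dQ/dI < 0. Setting dQ/dI = 0 gives I = 4.927 / 0.372 = 13.24.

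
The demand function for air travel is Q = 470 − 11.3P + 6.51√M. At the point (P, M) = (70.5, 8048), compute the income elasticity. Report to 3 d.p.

1.135

At P = 70.5, M = 8048: Q = 257.366.
Holding P constant, ∂Q/∂M = 6.51/(2√M) = 0.0362833.
η_M = (∂Q/∂M)·(M/Q) = 0.0362833 × (8048/257.366) = 1.135.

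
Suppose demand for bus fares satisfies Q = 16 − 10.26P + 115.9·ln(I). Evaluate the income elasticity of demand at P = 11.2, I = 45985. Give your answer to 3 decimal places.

0.101

At P = 11.2, I = 45985: Q = 1145.399.
Holding P constant, ∂Q/∂I = 115.9/I = 0.00252039.
η_I = (∂Q/∂I)·(I/Q) = 0.00252039 × (45985/1145.399) = 0.101.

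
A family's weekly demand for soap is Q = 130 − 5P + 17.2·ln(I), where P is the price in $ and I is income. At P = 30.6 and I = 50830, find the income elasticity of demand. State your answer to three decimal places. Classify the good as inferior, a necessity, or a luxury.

0.105 (necessity)

At P = 30.6, I = 50830: Q = 163.383.
Holding P constant, ∂Q/∂I = 17.2/I = 0.000338383.
η_I = (∂Q/∂I)·(I/Q) = 0.000338383 × (50830/163.383) = 0.105.
Since 0 < η < 1, this is a necessity.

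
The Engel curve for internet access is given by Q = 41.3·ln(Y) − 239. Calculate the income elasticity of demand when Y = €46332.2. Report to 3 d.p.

0.202

At Y = 46332.2: Q = 204.710.
dQ/dY = 41.3/Y = 0.000891389 at this income.
η = (dQ/dY)·(Y/Q) = 0.000891389 × (46332.2/204.710) = 0.202.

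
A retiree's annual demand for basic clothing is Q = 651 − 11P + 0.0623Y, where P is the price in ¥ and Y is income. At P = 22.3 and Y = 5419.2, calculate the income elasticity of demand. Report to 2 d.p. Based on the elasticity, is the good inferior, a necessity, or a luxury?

At P = 22.3, Y = 5419.2: Q = 743.316.
Holding P constant, ∂Q/∂Y = 0.0623.
η_Y = (∂Q/∂Y)·(Y/Q) = 0.0623 × (5419.2/743.316) = 0.45.
Since 0 < η < 1, this is a necessity.

0.45 (necessity)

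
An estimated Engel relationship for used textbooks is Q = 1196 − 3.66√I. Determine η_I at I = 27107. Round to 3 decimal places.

-0.508

At I = 27107: Q = 593.410.
dQ/dI = -3.66/(2√I) = -0.011115 at this income.
η = (dQ/dI)·(I/Q) = -0.011115 × (27107/593.410) = -0.508.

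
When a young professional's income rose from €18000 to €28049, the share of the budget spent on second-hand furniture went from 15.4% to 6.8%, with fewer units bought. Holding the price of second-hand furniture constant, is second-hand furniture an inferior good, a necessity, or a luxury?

inferior good

Quantity demanded falls as income rises, so η < 0.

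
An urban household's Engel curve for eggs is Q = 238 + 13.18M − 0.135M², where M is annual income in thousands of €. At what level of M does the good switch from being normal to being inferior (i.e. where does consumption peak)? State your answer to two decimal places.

dQ/dM = 13.18 − 0.27M.
The good is inferior where dQ/dM < 0. Setting dQ/dM = 0 gives M = 13.18 / 0.27 = 48.81.

48.81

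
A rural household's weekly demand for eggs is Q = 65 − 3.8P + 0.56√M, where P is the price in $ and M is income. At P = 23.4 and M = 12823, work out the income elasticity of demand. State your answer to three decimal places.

At P = 23.4, M = 12823: Q = 39.494.
Holding P constant, ∂Q/∂M = 0.56/(2√M) = 0.00247265.
η_M = (∂Q/∂M)·(M/Q) = 0.00247265 × (12823/39.494) = 0.803.

0.803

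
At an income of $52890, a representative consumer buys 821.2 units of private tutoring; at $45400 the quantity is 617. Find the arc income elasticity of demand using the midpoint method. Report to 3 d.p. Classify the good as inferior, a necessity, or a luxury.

1.863 (luxury)

ΔQ = 617 − 821.2 = -204.2; midpoint Q̄ = (821.2 + 617)/2 = 719.1.
ΔI = 45400 − 52890 = -7490; midpoint Ī = (52890 + 45400)/2 = 49145.
η = (ΔQ/Q̄) ÷ (ΔI/Ī) = (-204.2/719.1) ÷ (-7490/49145) = 1.863.
η > 1 ⇒ luxury.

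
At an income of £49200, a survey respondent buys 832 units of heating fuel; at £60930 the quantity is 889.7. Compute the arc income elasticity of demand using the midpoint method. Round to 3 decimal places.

0.315

ΔQ = 889.7 − 832 = 57.7; midpoint Q̄ = (832 + 889.7)/2 = 860.85.
ΔI = 60930 − 49200 = 11730; midpoint Ī = (49200 + 60930)/2 = 55065.
η = (ΔQ/Q̄) ÷ (ΔI/Ī) = (57.7/860.85) ÷ (11730/55065) = 0.315.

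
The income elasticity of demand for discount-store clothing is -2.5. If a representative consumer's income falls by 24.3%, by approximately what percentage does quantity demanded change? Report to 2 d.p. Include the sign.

60.75%

%ΔQ ≈ η × %ΔI = -2.5 × (-24.3%) = 60.75%.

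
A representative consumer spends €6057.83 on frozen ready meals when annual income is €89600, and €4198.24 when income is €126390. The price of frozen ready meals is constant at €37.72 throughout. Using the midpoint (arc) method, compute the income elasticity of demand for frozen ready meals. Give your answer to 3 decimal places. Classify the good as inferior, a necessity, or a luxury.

-1.064 (inferior good)

With a constant price, Q₁ = 6057.83/37.72 = 160.600 and Q₂ = 4198.24/37.72 = 111.300 (equivalently, work directly with expenditure since P cancels).
Midpoint %ΔQ = (4198.24 − 6057.83)/5128.04 = -0.36263; midpoint %ΔI = (126390 − 89600)/107995 = 0.34066.
η = -0.36263 / 0.34066 = -1.064.
η < 0 ⇒ inferior good.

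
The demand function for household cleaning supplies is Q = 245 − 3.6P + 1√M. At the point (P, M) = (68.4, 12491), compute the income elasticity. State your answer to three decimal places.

0.506

At P = 68.4, M = 12491: Q = 110.523.
Holding P constant, ∂Q/∂M = 1/(2√M) = 0.00447375.
η_M = (∂Q/∂M)·(M/Q) = 0.00447375 × (12491/110.523) = 0.506.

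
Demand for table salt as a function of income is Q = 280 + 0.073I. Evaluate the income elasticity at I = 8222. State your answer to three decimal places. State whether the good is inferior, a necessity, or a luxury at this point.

0.682 (necessity)

At I = 8222: Q = 880.206.
dQ/dI = 0.073.
η = (dQ/dI)·(I/Q) = 0.073 × (8222/880.206) = 0.682.
Since 0 < η < 1, the good is a necessity.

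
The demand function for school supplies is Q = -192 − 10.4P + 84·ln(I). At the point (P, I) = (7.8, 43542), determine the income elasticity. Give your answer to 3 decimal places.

At P = 7.8, I = 43542: Q = 624.124.
Holding P constant, ∂Q/∂I = 84/I = 0.00192917.
η_I = (∂Q/∂I)·(I/Q) = 0.00192917 × (43542/624.124) = 0.135.

0.135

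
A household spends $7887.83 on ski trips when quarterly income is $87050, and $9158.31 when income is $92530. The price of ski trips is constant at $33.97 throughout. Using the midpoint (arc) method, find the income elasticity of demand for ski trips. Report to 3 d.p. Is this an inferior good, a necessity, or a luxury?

With a constant price, Q₁ = 7887.83/33.97 = 232.200 and Q₂ = 9158.31/33.97 = 269.600 (equivalently, work directly with expenditure since P cancels).
Midpoint %ΔQ = (9158.31 − 7887.83)/8523.07 = 0.14906; midpoint %ΔI = (92530 − 87050)/89790 = 0.06103.
η = 0.14906 / 0.06103 = 2.442.
η > 1 ⇒ luxury.

2.442 (luxury)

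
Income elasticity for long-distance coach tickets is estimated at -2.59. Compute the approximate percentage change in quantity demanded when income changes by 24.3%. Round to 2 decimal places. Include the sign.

-62.94%

%ΔQ ≈ η × %ΔI = -2.59 × 24.3% = -62.94%.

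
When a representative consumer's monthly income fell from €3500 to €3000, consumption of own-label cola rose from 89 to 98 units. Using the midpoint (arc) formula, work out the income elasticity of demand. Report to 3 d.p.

ΔQ = 98 − 89 = 9; midpoint Q̄ = (89 + 98)/2 = 93.5.
ΔI = 3000 − 3500 = -500; midpoint Ī = (3500 + 3000)/2 = 3250.
η = (ΔQ/Q̄) ÷ (ΔI/Ī) = (9/93.5) ÷ (-500/3250) = -0.626.

-0.626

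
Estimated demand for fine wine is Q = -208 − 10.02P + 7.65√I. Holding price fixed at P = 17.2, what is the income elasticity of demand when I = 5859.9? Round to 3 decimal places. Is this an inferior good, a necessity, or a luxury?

At P = 17.2, I = 5859.9: Q = 205.263.
Holding P constant, ∂Q/∂I = 7.65/(2√I) = 0.0499674.
η_I = (∂Q/∂I)·(I/Q) = 0.0499674 × (5859.9/205.263) = 1.426.
Since η > 1, this is a luxury.

1.426 (luxury)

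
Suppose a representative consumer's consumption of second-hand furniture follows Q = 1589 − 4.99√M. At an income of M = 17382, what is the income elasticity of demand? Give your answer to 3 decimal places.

At M = 17382: Q = 931.114.
dQ/dM = -4.99/(2√M) = -0.0189243 at this income.
η = (dQ/dM)·(M/Q) = -0.0189243 × (17382/931.114) = -0.353.

-0.353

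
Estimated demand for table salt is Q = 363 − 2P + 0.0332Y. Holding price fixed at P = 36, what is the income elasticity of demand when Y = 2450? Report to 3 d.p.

0.218

At P = 36, Y = 2450: Q = 372.340.
Holding P constant, ∂Q/∂Y = 0.0332.
η_Y = (∂Q/∂Y)·(Y/Q) = 0.0332 × (2450/372.340) = 0.218.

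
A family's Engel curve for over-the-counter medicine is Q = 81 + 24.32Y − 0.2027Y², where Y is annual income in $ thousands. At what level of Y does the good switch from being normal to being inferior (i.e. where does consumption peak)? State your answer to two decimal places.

59.99

dQ/dY = 24.32 − 0.4054Y.
The good is inferior where dQ/dY < 0. Setting dQ/dY = 0 gives Y = 24.32 / 0.4054 = 59.99.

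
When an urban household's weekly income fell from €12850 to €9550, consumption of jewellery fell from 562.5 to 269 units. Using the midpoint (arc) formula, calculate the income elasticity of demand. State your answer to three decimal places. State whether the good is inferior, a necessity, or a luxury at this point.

ΔQ = 269 − 562.5 = -293.5; midpoint Q̄ = (562.5 + 269)/2 = 415.75.
ΔI = 9550 − 12850 = -3300; midpoint Ī = (12850 + 9550)/2 = 11200.
η = (ΔQ/Q̄) ÷ (ΔI/Ī) = (-293.5/415.75) ÷ (-3300/11200) = 2.396.
η > 1 ⇒ luxury.

2.396 (luxury)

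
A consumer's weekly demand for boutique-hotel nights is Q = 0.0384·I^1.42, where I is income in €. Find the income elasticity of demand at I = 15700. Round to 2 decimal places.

For Q = A·I^β the income elasticity is constant and equal to β.
Here β = 1.42, so η = 1.42.

1.42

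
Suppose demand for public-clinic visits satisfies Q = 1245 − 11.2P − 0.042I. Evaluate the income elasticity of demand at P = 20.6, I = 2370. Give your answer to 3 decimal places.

-0.109

At P = 20.6, I = 2370: Q = 914.740.
Holding P constant, ∂Q/∂I = −0.042.
η_I = (∂Q/∂I)·(I/Q) = -0.042 × (2370/914.740) = -0.109.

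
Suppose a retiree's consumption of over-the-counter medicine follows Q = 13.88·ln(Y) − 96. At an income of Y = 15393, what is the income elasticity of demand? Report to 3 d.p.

At Y = 15393: Q = 37.826.
dQ/dY = 13.88/Y = 0.000901709 at this income.
η = (dQ/dY)·(Y/Q) = 0.000901709 × (15393/37.826) = 0.367.

0.367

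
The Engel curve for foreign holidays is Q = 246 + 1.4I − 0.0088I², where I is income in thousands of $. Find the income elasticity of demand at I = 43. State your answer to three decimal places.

0.095

At I = 43: Q = 289.9288.
dQ/dI = 1.4 − 0.0176I = 0.64320.
η = (dQ/dI)·(I/Q) = 0.64320 × (43/289.9288) = 0.095.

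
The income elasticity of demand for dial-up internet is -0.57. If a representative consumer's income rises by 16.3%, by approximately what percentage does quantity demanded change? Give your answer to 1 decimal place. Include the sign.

-9.3%

%ΔQ ≈ η × %ΔI = -0.57 × 16.3% = -9.3%.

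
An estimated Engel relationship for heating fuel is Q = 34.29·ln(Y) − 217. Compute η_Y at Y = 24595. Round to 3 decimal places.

0.264

At Y = 24595: Q = 129.682.
dQ/dY = 34.29/Y = 0.00139419 at this income.
η = (dQ/dY)·(Y/Q) = 0.00139419 × (24595/129.682) = 0.264.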